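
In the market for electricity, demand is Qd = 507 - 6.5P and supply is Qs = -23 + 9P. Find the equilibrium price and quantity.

Set Qd = Qs: 507 - 6.5P = -23 + 9P.
530 = 15.5P, so P* = 1060/31.
Q* = 507 − 6.5(1060/31) = 8827/31.

P* = 1060/31, Q* = 8827/31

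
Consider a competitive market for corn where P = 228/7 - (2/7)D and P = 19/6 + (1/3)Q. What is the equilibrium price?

P* = 19

Set the two price expressions equal: 228/7 - (2/7)Q = 19/6 + (1/3)Q.
1235/42 = (13/21)Q, so Q* = 47.5.
P* = 228/7 − (2/7)(47.5) = 19.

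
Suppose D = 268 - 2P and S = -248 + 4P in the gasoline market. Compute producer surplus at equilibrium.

Equilibrium: 268 - 2P = -248 + 4P gives P* = 86, Q* = 96.
Supply starts at P = 62 (where S = 0).
PS = ½(86 − 62)(96) = 1152.

Producer surplus = 1152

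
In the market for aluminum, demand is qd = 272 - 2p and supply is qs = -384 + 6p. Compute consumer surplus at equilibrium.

Equilibrium: 272 - 2p = -384 + 6p gives p* = 82, q* = 108.
Demand choke price (qd = 0): p = 136.
CS = ½(136 − 82)(108) = 2916.

Consumer surplus = 2916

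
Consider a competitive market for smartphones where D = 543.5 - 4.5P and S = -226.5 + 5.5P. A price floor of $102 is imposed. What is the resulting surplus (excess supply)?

Equilibrium price would be P* = 77, so the floor at 102 binds.
At P = 102: D = 84.5, S = 334.5.
Surplus = 334.5 − 84.5 = 250.

Surplus = 250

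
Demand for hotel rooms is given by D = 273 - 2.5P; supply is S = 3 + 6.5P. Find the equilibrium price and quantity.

Set D = S: 273 - 2.5P = 3 + 6.5P.
270 = 9P, so P* = 30.
Q* = 273 − 2.5(30) = 198.

P* = 30, Q* = 198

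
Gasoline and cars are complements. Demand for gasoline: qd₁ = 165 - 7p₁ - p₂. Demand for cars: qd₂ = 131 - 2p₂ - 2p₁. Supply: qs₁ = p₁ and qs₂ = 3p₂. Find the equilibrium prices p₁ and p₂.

p₁ = 347/19, p₂ = 359/19

Market 1: 165 - 7p₁ - p₂ = p₁ → 8p₁ + p₂ = 165.
Market 2: 5p₂ + 2p₁ = 131.
Eliminating p₂: 5×(1) − 1×(2) gives 38p₁ = 694, so p₁ = 347/19.
Back-substitute into (2): p₂ = (131 − 2×347/19) / 5 = 359/19.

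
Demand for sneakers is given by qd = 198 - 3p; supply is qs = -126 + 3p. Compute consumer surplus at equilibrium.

Consumer surplus = 216

Equilibrium: 198 - 3p = -126 + 3p gives p* = 54, q* = 36.
Demand choke price (qd = 0): p = 66.
CS = ½(66 − 54)(36) = 216.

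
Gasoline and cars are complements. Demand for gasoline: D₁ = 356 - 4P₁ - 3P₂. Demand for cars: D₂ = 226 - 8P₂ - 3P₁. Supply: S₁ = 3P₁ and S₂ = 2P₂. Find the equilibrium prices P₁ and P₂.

P₁ = 2882/61, P₂ = 514/61

Market 1: 356 - 4P₁ - 3P₂ = 3P₁ → 7P₁ + 3P₂ = 356.
Market 2: 10P₂ + 3P₁ = 226.
Eliminating P₂: 10×(1) − 3×(2) gives 61P₁ = 2882, so P₁ = 2882/61.
Back-substitute into (2): P₂ = (226 − 3×2882/61) / 10 = 514/61.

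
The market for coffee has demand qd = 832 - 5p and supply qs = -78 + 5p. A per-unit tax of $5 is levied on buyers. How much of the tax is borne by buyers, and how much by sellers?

Buyers bear $2.5, sellers bear $2.5

Pre-tax equilibrium: p* = 91, q* = 377.
Tax on buyers shifts demand to qd = 832 − 5(p + 5) = 807 - 5p.
807 - 5p = -78 + 5p gives seller price ps = 88.5; buyers pay pb = 88.5 + 5 = 93.5.
New quantity: q = 832 − 5(93.5) = 364.5.
Buyer burden = 93.5 − 91 = 2.5; seller burden = 91 − 88.5 = 2.5.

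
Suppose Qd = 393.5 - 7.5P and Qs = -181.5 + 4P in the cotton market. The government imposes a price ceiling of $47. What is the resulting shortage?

Shortage = 34.5

Equilibrium price would be P* = 50, so the ceiling at 47 binds.
At P = 47: Qd = 393.5 − 7.5(47) = 41, Qs = -181.5 + 4(47) = 6.5.
Shortage = 41 − 6.5 = 34.5.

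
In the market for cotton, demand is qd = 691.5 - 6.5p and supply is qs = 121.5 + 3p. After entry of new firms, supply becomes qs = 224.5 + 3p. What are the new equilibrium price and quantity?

Original equilibrium: p* = 60, q* = 301.5.
New equilibrium: 691.5 - 6.5p = 224.5 + 3p, so 467 = 9.5p and p' = 934/19; q' = 691.5 − 6.5(934/19) = 14135/38.

p' = 934/19, q' = 14135/38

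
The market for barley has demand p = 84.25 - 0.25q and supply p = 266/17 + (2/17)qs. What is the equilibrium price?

Set the two price expressions equal: 84.25 - 0.25q = 266/17 + (2/17)q.
4665/68 = (25/68)q, so q* = 186.6.
p* = 84.25 − (0.25)(186.6) = 37.6.

p* = 37.6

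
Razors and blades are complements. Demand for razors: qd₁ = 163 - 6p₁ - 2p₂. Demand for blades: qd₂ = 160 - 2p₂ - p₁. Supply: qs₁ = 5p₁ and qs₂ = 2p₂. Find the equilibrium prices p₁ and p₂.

p₁ = 166/21, p₂ = 1597/42

Market 1: 163 - 6p₁ - 2p₂ = 5p₁ → 11p₁ + 2p₂ = 163.
Market 2: 4p₂ + p₁ = 160.
Eliminating p₂: 4×(1) − 2×(2) gives 42p₁ = 332, so p₁ = 166/21.
Back-substitute into (2): p₂ = (160 − 1×166/21) / 4 = 1597/42.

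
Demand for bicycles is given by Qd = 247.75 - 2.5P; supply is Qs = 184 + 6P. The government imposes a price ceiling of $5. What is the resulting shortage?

Equilibrium price would be P* = 7.5, so the ceiling at 5 binds.
At P = 5: Qd = 247.75 − 2.5(5) = 235.25, Qs = 184 + 6(5) = 214.
Shortage = 235.25 − 214 = 21.25.

Shortage = 21.25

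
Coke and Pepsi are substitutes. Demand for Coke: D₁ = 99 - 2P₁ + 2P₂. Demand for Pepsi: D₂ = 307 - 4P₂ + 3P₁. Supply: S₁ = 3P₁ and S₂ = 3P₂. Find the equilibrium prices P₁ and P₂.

P₁ = 1307/29, P₂ = 1832/29

Market 1: 99 - 2P₁ + 2P₂ = 3P₁ → 5P₁ - 2P₂ = 99.
Market 2: 7P₂ - 3P₁ = 307.
Eliminating P₂: 7×(1) + 2×(2) gives 29P₁ = 1307, so P₁ = 1307/29.
Back-substitute into (2): P₂ = (307 + 3×1307/29) / 7 = 1832/29.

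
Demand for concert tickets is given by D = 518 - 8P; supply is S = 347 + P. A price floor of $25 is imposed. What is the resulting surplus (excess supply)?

Equilibrium price would be P* = 19, so the floor at 25 binds.
At P = 25: D = 318, S = 372.
Surplus = 372 − 318 = 54.

Surplus = 54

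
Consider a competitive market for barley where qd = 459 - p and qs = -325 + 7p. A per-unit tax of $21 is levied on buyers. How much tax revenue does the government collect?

Tax revenue = 7195.125

Pre-tax equilibrium: p* = 98, q* = 361.
Tax on buyers shifts demand to qd = 459 − 1(p + 21) = 438 - p.
438 - p = -325 + 7p gives seller price ps = 95.375; buyers pay pb = 95.375 + 21 = 116.375.
New quantity: q = 459 − 1(116.375) = 342.625.
Revenue = 21 × 342.625 = 7195.125.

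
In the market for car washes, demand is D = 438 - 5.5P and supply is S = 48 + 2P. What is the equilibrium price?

P* = 52

Set D = S: 438 - 5.5P = 48 + 2P.
390 = 7.5P, so P* = 52.
Q* = 438 − 5.5(52) = 152.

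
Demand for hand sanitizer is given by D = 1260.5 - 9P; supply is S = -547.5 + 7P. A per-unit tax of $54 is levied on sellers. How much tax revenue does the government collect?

Tax revenue = 1667.25

Pre-tax equilibrium: P* = 113, Q* = 243.5.
Tax on sellers shifts supply to S = -547.5 + 7(P − 54) = -925.5 + 7P.
1260.5 - 9P = -925.5 + 7P gives buyer price Pb = 136.625; sellers receive Ps = 136.625 − 54 = 82.625.
New quantity: Q = 1260.5 − 9(136.625) = 30.875.
Revenue = 54 × 30.875 = 1667.25.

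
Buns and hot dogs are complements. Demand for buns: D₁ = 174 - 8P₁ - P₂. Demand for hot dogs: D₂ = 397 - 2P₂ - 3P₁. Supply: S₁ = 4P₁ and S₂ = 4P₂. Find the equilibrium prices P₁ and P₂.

Market 1: 174 - 8P₁ - P₂ = 4P₁ → 12P₁ + P₂ = 174.
Market 2: 6P₂ + 3P₁ = 397.
Eliminating P₂: 6×(1) − 1×(2) gives 69P₁ = 647, so P₁ = 647/69.
Back-substitute into (2): P₂ = (397 − 3×647/69) / 6 = 1414/23.

P₁ = 647/69, P₂ = 1414/23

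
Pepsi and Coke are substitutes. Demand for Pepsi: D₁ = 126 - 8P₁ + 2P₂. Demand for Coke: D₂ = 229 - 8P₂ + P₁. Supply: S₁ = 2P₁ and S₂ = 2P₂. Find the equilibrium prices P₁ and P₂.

Market 1: 126 - 8P₁ + 2P₂ = 2P₁ → 10P₁ - 2P₂ = 126.
Market 2: 10P₂ - P₁ = 229.
Eliminating P₂: 10×(1) + 2×(2) gives 98P₁ = 1718, so P₁ = 859/49.
Back-substitute into (2): P₂ = (229 + 1×859/49) / 10 = 1208/49.

P₁ = 859/49, P₂ = 1208/49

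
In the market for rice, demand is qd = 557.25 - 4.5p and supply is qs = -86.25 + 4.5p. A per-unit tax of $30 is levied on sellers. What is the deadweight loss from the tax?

Deadweight loss = 1012.5

Pre-tax equilibrium: p* = 71.5, q* = 235.5.
Tax on sellers shifts supply to qs = -86.25 + 4.5(p − 30) = -221.25 + 4.5p.
557.25 - 4.5p = -221.25 + 4.5p gives buyer price pb = 86.5; sellers receive ps = 86.5 − 30 = 56.5.
New quantity: q = 557.25 − 4.5(86.5) = 168.
DWL = ½ × 30 × (235.5 − 168) = 1012.5.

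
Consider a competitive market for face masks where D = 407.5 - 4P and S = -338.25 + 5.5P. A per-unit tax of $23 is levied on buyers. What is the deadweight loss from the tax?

Deadweight loss = 11638/19

Pre-tax equilibrium: P* = 78.5, Q* = 93.5.
Tax on buyers shifts demand to D = 407.5 − 4(P + 23) = 315.5 - 4P.
315.5 - 4P = -338.25 + 5.5P gives seller price Ps = 2615/38; buyers pay Pb = 2615/38 + 23 = 3489/38.
New quantity: Q = 407.5 − 4(3489/38) = 1529/38.
DWL = ½ × 23 × (93.5 − 1529/38) = 11638/19.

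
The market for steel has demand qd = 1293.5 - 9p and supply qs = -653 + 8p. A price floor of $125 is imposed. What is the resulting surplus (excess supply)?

Equilibrium price would be p* = 114.5, so the floor at 125 binds.
At p = 125: qd = 168.5, qs = 347.
Surplus = 347 − 168.5 = 178.5.

Surplus = 178.5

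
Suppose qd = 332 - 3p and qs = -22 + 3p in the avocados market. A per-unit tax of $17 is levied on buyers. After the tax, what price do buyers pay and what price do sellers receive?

Buyers pay $67.5, sellers receive $50.5

Pre-tax equilibrium: p* = 59, q* = 155.
Tax on buyers shifts demand to qd = 332 − 3(p + 17) = 281 - 3p.
281 - 3p = -22 + 3p gives seller price ps = 50.5; buyers pay pb = 50.5 + 17 = 67.5.
New quantity: q = 332 − 3(67.5) = 129.5.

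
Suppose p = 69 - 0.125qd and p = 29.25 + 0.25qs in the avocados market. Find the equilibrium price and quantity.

p* = 55.75, q* = 106

Set the two price expressions equal: 69 - 0.125q = 29.25 + 0.25q.
39.75 = 0.375q, so q* = 106.
p* = 69 − (0.125)(106) = 55.75.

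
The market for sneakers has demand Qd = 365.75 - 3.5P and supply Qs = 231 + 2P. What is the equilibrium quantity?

Set Qd = Qs: 365.75 - 3.5P = 231 + 2P.
134.75 = 5.5P, so P* = 24.5.
Q* = 365.75 − 3.5(24.5) = 280.

Q* = 280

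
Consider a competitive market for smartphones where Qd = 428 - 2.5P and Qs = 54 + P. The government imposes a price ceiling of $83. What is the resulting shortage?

Equilibrium price would be P* = 748/7, so the ceiling at 83 binds.
At P = 83: Qd = 428 − 2.5(83) = 220.5, Qs = 54 + 1(83) = 137.
Shortage = 220.5 − 137 = 83.5.

Shortage = 83.5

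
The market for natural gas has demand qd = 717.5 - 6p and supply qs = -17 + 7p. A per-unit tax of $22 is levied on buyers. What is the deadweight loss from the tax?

Pre-tax equilibrium: p* = 56.5, q* = 378.5.
Tax on buyers shifts demand to qd = 717.5 − 6(p + 22) = 585.5 - 6p.
585.5 - 6p = -17 + 7p gives seller price ps = 1205/26; buyers pay pb = 1205/26 + 22 = 1777/26.
New quantity: q = 717.5 − 6(1777/26) = 7993/26.
DWL = ½ × 22 × (378.5 − 7993/26) = 10164/13.

Deadweight loss = 10164/13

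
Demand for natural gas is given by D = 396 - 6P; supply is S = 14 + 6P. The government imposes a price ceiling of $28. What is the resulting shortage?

Shortage = 46

Equilibrium price would be P* = 191/6, so the ceiling at 28 binds.
At P = 28: D = 396 − 6(28) = 228, S = 14 + 6(28) = 182.
Shortage = 228 − 182 = 46.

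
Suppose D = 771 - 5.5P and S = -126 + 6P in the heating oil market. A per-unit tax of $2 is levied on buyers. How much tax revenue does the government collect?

Tax revenue = 15468/23

Pre-tax equilibrium: P* = 78, Q* = 342.
Tax on buyers shifts demand to D = 771 − 5.5(P + 2) = 760 - 5.5P.
760 - 5.5P = -126 + 6P gives seller price Ps = 1772/23; buyers pay Pb = 1772/23 + 2 = 1818/23.
New quantity: Q = 771 − 5.5(1818/23) = 7734/23.
Revenue = 2 × 7734/23 = 15468/23.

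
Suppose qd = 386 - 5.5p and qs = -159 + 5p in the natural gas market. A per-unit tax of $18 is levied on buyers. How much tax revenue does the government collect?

Tax revenue = 6726/7

Pre-tax equilibrium: p* = 1090/21, q* = 2111/21.
Tax on buyers shifts demand to qd = 386 − 5.5(p + 18) = 287 - 5.5p.
287 - 5.5p = -159 + 5p gives seller price ps = 892/21; buyers pay pb = 892/21 + 18 = 1270/21.
New quantity: q = 386 − 5.5(1270/21) = 1121/21.
Revenue = 18 × 1121/21 = 6726/7.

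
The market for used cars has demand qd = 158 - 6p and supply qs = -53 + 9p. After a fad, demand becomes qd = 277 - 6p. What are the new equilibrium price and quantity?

p' = 22, q' = 145

Original equilibrium: p* = 211/15, q* = 73.6.
New equilibrium: 277 - 6p = -53 + 9p, so 330 = 15p and p' = 22; q' = 277 − 6(22) = 145.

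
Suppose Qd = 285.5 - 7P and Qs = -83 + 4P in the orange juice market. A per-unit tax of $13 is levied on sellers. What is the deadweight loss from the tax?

Deadweight loss = 2366/11

Pre-tax equilibrium: P* = 33.5, Q* = 51.
Tax on sellers shifts supply to Qs = -83 + 4(P − 13) = -135 + 4P.
285.5 - 7P = -135 + 4P gives buyer price Pb = 841/22; sellers receive Ps = 841/22 − 13 = 555/22.
New quantity: Q = 285.5 − 7(841/22) = 197/11.
DWL = ½ × 13 × (51 − 197/11) = 2366/11.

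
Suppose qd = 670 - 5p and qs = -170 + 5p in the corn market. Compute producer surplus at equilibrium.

Producer surplus = 6250

Equilibrium: 670 - 5p = -170 + 5p gives p* = 84, q* = 250.
Supply starts at p = 34 (where qs = 0).
PS = ½(84 − 34)(250) = 6250.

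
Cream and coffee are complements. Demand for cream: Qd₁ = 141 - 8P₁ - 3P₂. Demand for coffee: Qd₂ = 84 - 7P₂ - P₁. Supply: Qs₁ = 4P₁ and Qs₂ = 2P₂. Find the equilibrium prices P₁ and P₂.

P₁ = 339/35, P₂ = 289/35

Market 1: 141 - 8P₁ - 3P₂ = 4P₁ → 12P₁ + 3P₂ = 141.
Market 2: 9P₂ + P₁ = 84.
Eliminating P₂: 9×(1) − 3×(2) gives 105P₁ = 1017, so P₁ = 339/35.
Back-substitute into (2): P₂ = (84 − 1×339/35) / 9 = 289/35.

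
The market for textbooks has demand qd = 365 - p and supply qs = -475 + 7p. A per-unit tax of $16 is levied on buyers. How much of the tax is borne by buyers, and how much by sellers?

Buyers bear $14, sellers bear $2

Pre-tax equilibrium: p* = 105, q* = 260.
Tax on buyers shifts demand to qd = 365 − 1(p + 16) = 349 - p.
349 - p = -475 + 7p gives seller price ps = 103; buyers pay pb = 103 + 16 = 119.
New quantity: q = 365 − 1(119) = 246.
Buyer burden = 119 − 105 = 14; seller burden = 105 − 103 = 2.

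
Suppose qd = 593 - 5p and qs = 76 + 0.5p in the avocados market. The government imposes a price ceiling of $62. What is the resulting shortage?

Equilibrium price would be p* = 94, so the ceiling at 62 binds.
At p = 62: qd = 593 − 5(62) = 283, qs = 76 + 0.5(62) = 107.
Shortage = 283 − 107 = 176.

Shortage = 176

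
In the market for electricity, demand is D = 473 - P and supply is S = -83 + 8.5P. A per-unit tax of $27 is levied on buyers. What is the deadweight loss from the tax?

Pre-tax equilibrium: P* = 1112/19, Q* = 7875/19.
Tax on buyers shifts demand to D = 473 − 1(P + 27) = 446 - P.
446 - P = -83 + 8.5P gives seller price Ps = 1058/19; buyers pay Pb = 1058/19 + 27 = 1571/19.
New quantity: Q = 473 − 1(1571/19) = 7416/19.
DWL = ½ × 27 × (7875/19 − 7416/19) = 12393/38.

Deadweight loss = 12393/38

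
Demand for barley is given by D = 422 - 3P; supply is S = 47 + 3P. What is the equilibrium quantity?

Q* = 234.5

Set D = S: 422 - 3P = 47 + 3P.
375 = 6P, so P* = 62.5.
Q* = 422 − 3(62.5) = 234.5.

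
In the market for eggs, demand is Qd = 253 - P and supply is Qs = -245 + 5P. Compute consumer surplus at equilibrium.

Equilibrium: 253 - P = -245 + 5P gives P* = 83, Q* = 170.
Demand choke price (Qd = 0): P = 253.
CS = ½(253 − 83)(170) = 14450.

Consumer surplus = 14450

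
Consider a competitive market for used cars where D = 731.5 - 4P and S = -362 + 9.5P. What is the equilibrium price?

P* = 81

Set D = S: 731.5 - 4P = -362 + 9.5P.
1093.5 = 13.5P, so P* = 81.
Q* = 731.5 − 4(81) = 407.5.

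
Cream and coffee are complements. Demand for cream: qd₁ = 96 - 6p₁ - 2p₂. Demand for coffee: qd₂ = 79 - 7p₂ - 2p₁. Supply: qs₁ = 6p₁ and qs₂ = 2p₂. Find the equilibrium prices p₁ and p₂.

p₁ = 353/52, p₂ = 189/26

Market 1: 96 - 6p₁ - 2p₂ = 6p₁ → 12p₁ + 2p₂ = 96.
Market 2: 9p₂ + 2p₁ = 79.
Eliminating p₂: 9×(1) − 2×(2) gives 104p₁ = 706, so p₁ = 353/52.
Back-substitute into (2): p₂ = (79 − 2×353/52) / 9 = 189/26.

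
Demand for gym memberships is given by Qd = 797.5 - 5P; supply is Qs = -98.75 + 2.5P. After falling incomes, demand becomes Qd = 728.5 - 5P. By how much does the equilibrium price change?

Original equilibrium: P* = 119.5, Q* = 200.
New equilibrium: 728.5 - 5P = -98.75 + 2.5P, so 827.25 = 7.5P and P' = 110.3; Q' = 728.5 − 5(110.3) = 177.
Change in price: 110.3 − 119.5 = -9.2.

ΔP = -9.2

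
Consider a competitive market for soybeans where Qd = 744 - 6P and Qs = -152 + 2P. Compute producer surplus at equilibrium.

Producer surplus = 1296

Equilibrium: 744 - 6P = -152 + 2P gives P* = 112, Q* = 72.
Supply starts at P = 76 (where Qs = 0).
PS = ½(112 − 76)(72) = 1296.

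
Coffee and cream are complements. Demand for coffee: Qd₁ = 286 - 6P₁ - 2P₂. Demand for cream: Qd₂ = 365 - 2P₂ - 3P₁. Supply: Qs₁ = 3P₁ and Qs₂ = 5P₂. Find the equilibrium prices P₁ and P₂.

P₁ = 424/19, P₂ = 809/19

Market 1: 286 - 6P₁ - 2P₂ = 3P₁ → 9P₁ + 2P₂ = 286.
Market 2: 7P₂ + 3P₁ = 365.
Eliminating P₂: 7×(1) − 2×(2) gives 57P₁ = 1272, so P₁ = 424/19.
Back-substitute into (2): P₂ = (365 − 3×424/19) / 7 = 809/19.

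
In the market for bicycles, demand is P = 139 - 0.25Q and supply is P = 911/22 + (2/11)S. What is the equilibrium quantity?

Set the two price expressions equal: 139 - 0.25Q = 911/22 + (2/11)Q.
2147/22 = (19/44)Q, so Q* = 226.
P* = 139 − (0.25)(226) = 82.5.

Q* = 226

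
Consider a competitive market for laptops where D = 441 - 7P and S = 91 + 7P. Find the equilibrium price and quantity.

P* = 25, Q* = 266

Set D = S: 441 - 7P = 91 + 7P.
350 = 14P, so P* = 25.
Q* = 441 − 7(25) = 266.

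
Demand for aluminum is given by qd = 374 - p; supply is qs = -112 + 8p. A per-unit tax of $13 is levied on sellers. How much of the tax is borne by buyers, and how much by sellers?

Pre-tax equilibrium: p* = 54, q* = 320.
Tax on sellers shifts supply to qs = -112 + 8(p − 13) = -216 + 8p.
374 - p = -216 + 8p gives buyer price pb = 590/9; sellers receive ps = 590/9 − 13 = 473/9.
New quantity: q = 374 − 1(590/9) = 2776/9.
Buyer burden = 590/9 − 54 = 104/9; seller burden = 54 − 473/9 = 13/9.

Buyers bear 104/9, sellers bear 13/9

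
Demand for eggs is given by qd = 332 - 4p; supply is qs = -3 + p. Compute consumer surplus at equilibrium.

Equilibrium: 332 - 4p = -3 + p gives p* = 67, q* = 64.
Demand choke price (qd = 0): p = 83.
CS = ½(83 − 67)(64) = 512.

Consumer surplus = 512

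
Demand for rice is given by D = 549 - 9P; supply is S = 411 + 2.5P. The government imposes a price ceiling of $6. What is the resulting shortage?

Shortage = 69

Equilibrium price would be P* = 12, so the ceiling at 6 binds.
At P = 6: D = 549 − 9(6) = 495, S = 411 + 2.5(6) = 426.
Shortage = 495 − 426 = 69.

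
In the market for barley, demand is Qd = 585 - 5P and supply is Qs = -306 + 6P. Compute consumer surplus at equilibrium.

Consumer surplus = 3240

Equilibrium: 585 - 5P = -306 + 6P gives P* = 81, Q* = 180.
Demand choke price (Qd = 0): P = 117.
CS = ½(117 − 81)(180) = 3240.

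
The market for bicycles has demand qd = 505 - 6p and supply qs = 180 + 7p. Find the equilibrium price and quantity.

p* = 25, q* = 355

Set qd = qs: 505 - 6p = 180 + 7p.
325 = 13p, so p* = 25.
q* = 505 − 6(25) = 355.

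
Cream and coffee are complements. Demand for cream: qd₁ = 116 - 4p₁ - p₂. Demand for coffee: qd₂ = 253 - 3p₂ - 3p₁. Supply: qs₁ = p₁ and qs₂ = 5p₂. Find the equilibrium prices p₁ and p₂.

p₁ = 675/37, p₂ = 917/37

Market 1: 116 - 4p₁ - p₂ = p₁ → 5p₁ + p₂ = 116.
Market 2: 8p₂ + 3p₁ = 253.
Eliminating p₂: 8×(1) − 1×(2) gives 37p₁ = 675, so p₁ = 675/37.
Back-substitute into (2): p₂ = (253 − 3×675/37) / 8 = 917/37.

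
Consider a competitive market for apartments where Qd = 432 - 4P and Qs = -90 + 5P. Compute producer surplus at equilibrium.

Producer surplus = 4000

Equilibrium: 432 - 4P = -90 + 5P gives P* = 58, Q* = 200.
Supply starts at P = 18 (where Qs = 0).
PS = ½(58 − 18)(200) = 4000.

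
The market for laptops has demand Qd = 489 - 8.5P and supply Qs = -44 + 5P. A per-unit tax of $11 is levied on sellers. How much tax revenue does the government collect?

Tax revenue = 11759/9

Pre-tax equilibrium: P* = 1066/27, Q* = 4142/27.
Tax on sellers shifts supply to Qs = -44 + 5(P − 11) = -99 + 5P.
489 - 8.5P = -99 + 5P gives buyer price Pb = 392/9; sellers receive Ps = 392/9 − 11 = 293/9.
New quantity: Q = 489 − 8.5(392/9) = 1069/9.
Revenue = 11 × 1069/9 = 11759/9.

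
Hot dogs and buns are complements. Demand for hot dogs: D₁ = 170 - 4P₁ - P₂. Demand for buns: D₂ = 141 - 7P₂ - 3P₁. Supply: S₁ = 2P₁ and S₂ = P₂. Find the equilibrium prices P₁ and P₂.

P₁ = 1219/45, P₂ = 112/15

Market 1: 170 - 4P₁ - P₂ = 2P₁ → 6P₁ + P₂ = 170.
Market 2: 8P₂ + 3P₁ = 141.
Eliminating P₂: 8×(1) − 1×(2) gives 45P₁ = 1219, so P₁ = 1219/45.
Back-substitute into (2): P₂ = (141 − 3×1219/45) / 8 = 112/15.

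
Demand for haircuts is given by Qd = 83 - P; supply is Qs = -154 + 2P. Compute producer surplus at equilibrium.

Producer surplus = 4

Equilibrium: 83 - P = -154 + 2P gives P* = 79, Q* = 4.
Supply starts at P = 77 (where Qs = 0).
PS = ½(79 − 77)(4) = 4.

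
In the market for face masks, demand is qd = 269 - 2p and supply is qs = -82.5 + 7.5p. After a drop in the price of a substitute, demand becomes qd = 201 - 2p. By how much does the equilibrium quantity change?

Original equilibrium: p* = 37, q* = 195.
New equilibrium: 201 - 2p = -82.5 + 7.5p, so 283.5 = 9.5p and p' = 567/19; q' = 201 − 2(567/19) = 2685/19.
Change in quantity: 2685/19 − 195 = -1020/19.

Δq = -1020/19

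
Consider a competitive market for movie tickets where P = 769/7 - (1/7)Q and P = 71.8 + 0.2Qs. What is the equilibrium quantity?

Set the two price expressions equal: 769/7 - (1/7)Q = 71.8 + 0.2Q.
1332/35 = (12/35)Q, so Q* = 111.
P* = 769/7 − (1/7)(111) = 94.

Q* = 111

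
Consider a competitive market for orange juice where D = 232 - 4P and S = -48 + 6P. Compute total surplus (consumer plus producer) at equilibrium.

Total surplus = 3000

Equilibrium: 232 - 4P = -48 + 6P gives P* = 28, Q* = 120.
Demand choke price: P = 58; supply starts at P = 8.
CS = ½(58 − 28)(120) = 1800; PS = ½(28 − 8)(120) = 1200.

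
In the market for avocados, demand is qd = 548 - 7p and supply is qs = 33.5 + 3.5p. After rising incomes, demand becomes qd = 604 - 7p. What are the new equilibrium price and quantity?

p' = 163/3, q' = 671/3

Original equilibrium: p* = 49, q* = 205.
New equilibrium: 604 - 7p = 33.5 + 3.5p, so 570.5 = 10.5p and p' = 163/3; q' = 604 − 7(163/3) = 671/3.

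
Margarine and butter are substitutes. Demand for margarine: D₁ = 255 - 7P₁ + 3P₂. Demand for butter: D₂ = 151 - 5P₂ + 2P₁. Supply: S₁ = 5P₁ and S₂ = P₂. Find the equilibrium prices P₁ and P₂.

Market 1: 255 - 7P₁ + 3P₂ = 5P₁ → 12P₁ - 3P₂ = 255.
Market 2: 6P₂ - 2P₁ = 151.
Eliminating P₂: 6×(1) + 3×(2) gives 66P₁ = 1983, so P₁ = 661/22.
Back-substitute into (2): P₂ = (151 + 2×661/22) / 6 = 387/11.

P₁ = 661/22, P₂ = 387/11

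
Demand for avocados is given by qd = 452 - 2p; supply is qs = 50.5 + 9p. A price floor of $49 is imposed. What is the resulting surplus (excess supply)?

Equilibrium price would be p* = 36.5, so the floor at 49 binds.
At p = 49: qd = 354, qs = 491.5.
Surplus = 491.5 − 354 = 137.5.

Surplus = 137.5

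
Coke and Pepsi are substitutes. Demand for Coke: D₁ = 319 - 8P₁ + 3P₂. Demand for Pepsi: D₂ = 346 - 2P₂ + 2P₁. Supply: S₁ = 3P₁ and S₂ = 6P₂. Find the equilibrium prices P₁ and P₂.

Market 1: 319 - 8P₁ + 3P₂ = 3P₁ → 11P₁ - 3P₂ = 319.
Market 2: 8P₂ - 2P₁ = 346.
Eliminating P₂: 8×(1) + 3×(2) gives 82P₁ = 3590, so P₁ = 1795/41.
Back-substitute into (2): P₂ = (346 + 2×1795/41) / 8 = 2222/41.

P₁ = 1795/41, P₂ = 2222/41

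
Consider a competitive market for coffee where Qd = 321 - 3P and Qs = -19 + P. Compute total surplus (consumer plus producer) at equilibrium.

Total surplus = 2904

Equilibrium: 321 - 3P = -19 + P gives P* = 85, Q* = 66.
Demand choke price: P = 107; supply starts at P = 19.
CS = ½(107 − 85)(66) = 726; PS = ½(85 − 19)(66) = 2178.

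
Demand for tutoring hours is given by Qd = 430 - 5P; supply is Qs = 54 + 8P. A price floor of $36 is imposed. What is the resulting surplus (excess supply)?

Surplus = 92

Equilibrium price would be P* = 376/13, so the floor at 36 binds.
At P = 36: Qd = 250, Qs = 342.
Surplus = 342 − 250 = 92.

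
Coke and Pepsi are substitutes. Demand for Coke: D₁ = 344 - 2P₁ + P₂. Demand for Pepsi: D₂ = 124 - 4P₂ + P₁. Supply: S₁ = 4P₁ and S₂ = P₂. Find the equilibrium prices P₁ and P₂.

P₁ = 1844/29, P₂ = 1088/29

Market 1: 344 - 2P₁ + P₂ = 4P₁ → 6P₁ - P₂ = 344.
Market 2: 5P₂ - P₁ = 124.
Eliminating P₂: 5×(1) + 1×(2) gives 29P₁ = 1844, so P₁ = 1844/29.
Back-substitute into (2): P₂ = (124 + 1×1844/29) / 5 = 1088/29.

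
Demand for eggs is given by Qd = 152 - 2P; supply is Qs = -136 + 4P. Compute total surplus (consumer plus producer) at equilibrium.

Equilibrium: 152 - 2P = -136 + 4P gives P* = 48, Q* = 56.
Demand choke price: P = 76; supply starts at P = 34.
CS = ½(76 − 48)(56) = 784; PS = ½(48 − 34)(56) = 392.

Total surplus = 1176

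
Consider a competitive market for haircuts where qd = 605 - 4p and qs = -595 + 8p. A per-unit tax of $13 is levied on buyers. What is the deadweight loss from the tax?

Deadweight loss = 676/3

Pre-tax equilibrium: p* = 100, q* = 205.
Tax on buyers shifts demand to qd = 605 − 4(p + 13) = 553 - 4p.
553 - 4p = -595 + 8p gives seller price ps = 287/3; buyers pay pb = 287/3 + 13 = 326/3.
New quantity: q = 605 − 4(326/3) = 511/3.
DWL = ½ × 13 × (205 − 511/3) = 676/3.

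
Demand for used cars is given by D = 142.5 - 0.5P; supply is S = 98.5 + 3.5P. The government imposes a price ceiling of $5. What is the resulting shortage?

Shortage = 24

Equilibrium price would be P* = 11, so the ceiling at 5 binds.
At P = 5: D = 142.5 − 0.5(5) = 140, S = 98.5 + 3.5(5) = 116.
Shortage = 140 − 116 = 24.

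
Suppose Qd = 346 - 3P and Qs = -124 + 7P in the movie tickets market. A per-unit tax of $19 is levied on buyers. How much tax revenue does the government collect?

Tax revenue = 3136.9

Pre-tax equilibrium: P* = 47, Q* = 205.
Tax on buyers shifts demand to Qd = 346 − 3(P + 19) = 289 - 3P.
289 - 3P = -124 + 7P gives seller price Ps = 41.3; buyers pay Pb = 41.3 + 19 = 60.3.
New quantity: Q = 346 − 3(60.3) = 165.1.
Revenue = 19 × 165.1 = 3136.9.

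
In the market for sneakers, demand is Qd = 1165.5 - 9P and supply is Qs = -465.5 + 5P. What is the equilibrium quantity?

Q* = 117

Set Qd = Qs: 1165.5 - 9P = -465.5 + 5P.
1631 = 14P, so P* = 116.5.
Q* = 1165.5 − 9(116.5) = 117.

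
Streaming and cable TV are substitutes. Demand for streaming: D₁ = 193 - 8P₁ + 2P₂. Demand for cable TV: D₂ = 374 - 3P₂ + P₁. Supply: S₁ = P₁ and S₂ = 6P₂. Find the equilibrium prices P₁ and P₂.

Market 1: 193 - 8P₁ + 2P₂ = P₁ → 9P₁ - 2P₂ = 193.
Market 2: 9P₂ - P₁ = 374.
Eliminating P₂: 9×(1) + 2×(2) gives 79P₁ = 2485, so P₁ = 2485/79.
Back-substitute into (2): P₂ = (374 + 1×2485/79) / 9 = 3559/79.

P₁ = 2485/79, P₂ = 3559/79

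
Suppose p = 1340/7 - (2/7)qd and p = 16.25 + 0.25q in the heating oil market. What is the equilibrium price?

Set the two price expressions equal: 1340/7 - (2/7)q = 16.25 + 0.25q.
4905/28 = (15/28)q, so q* = 327.
p* = 1340/7 − (2/7)(327) = 98.

p* = 98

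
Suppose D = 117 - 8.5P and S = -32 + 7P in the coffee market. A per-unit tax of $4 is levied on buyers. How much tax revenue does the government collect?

Tax revenue = 2472/31

Pre-tax equilibrium: P* = 298/31, Q* = 1094/31.
Tax on buyers shifts demand to D = 117 − 8.5(P + 4) = 83 - 8.5P.
83 - 8.5P = -32 + 7P gives seller price Ps = 230/31; buyers pay Pb = 230/31 + 4 = 354/31.
New quantity: Q = 117 − 8.5(354/31) = 618/31.
Revenue = 4 × 618/31 = 2472/31.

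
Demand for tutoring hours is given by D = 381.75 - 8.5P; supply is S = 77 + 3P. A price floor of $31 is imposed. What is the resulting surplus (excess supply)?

Surplus = 51.75

Equilibrium price would be P* = 26.5, so the floor at 31 binds.
At P = 31: D = 118.25, S = 170.
Surplus = 170 − 118.25 = 51.75.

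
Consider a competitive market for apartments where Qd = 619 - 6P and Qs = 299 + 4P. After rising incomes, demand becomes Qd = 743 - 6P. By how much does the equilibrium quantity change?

Original equilibrium: P* = 32, Q* = 427.
New equilibrium: 743 - 6P = 299 + 4P, so 444 = 10P and P' = 44.4; Q' = 743 − 6(44.4) = 476.6.
Change in quantity: 476.6 − 427 = 49.6.

ΔQ = 49.6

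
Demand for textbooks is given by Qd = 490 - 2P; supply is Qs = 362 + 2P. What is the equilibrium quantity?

Set Qd = Qs: 490 - 2P = 362 + 2P.
128 = 4P, so P* = 32.
Q* = 490 − 2(32) = 426.

Q* = 426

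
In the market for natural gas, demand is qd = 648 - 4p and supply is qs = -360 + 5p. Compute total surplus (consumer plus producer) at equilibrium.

Total surplus = 9000

Equilibrium: 648 - 4p = -360 + 5p gives p* = 112, q* = 200.
Demand choke price: p = 162; supply starts at p = 72.
CS = ½(162 − 112)(200) = 5000; PS = ½(112 − 72)(200) = 4000.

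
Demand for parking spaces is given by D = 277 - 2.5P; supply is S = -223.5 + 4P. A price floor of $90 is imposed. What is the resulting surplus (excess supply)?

Surplus = 84.5

Equilibrium price would be P* = 77, so the floor at 90 binds.
At P = 90: D = 52, S = 136.5.
Surplus = 136.5 − 52 = 84.5.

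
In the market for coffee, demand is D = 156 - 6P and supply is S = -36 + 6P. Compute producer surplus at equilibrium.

Producer surplus = 300

Equilibrium: 156 - 6P = -36 + 6P gives P* = 16, Q* = 60.
Supply starts at P = 6 (where S = 0).
PS = ½(16 − 6)(60) = 300.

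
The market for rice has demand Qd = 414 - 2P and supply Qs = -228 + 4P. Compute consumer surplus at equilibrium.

Consumer surplus = 10000

Equilibrium: 414 - 2P = -228 + 4P gives P* = 107, Q* = 200.
Demand choke price (Qd = 0): P = 207.
CS = ½(207 − 107)(200) = 10000.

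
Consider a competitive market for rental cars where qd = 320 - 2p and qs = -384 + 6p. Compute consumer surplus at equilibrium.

Consumer surplus = 5184

Equilibrium: 320 - 2p = -384 + 6p gives p* = 88, q* = 144.
Demand choke price (qd = 0): p = 160.
CS = ½(160 − 88)(144) = 5184.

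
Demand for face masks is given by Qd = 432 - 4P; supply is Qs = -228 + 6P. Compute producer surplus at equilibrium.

Equilibrium: 432 - 4P = -228 + 6P gives P* = 66, Q* = 168.
Supply starts at P = 38 (where Qs = 0).
PS = ½(66 − 38)(168) = 2352.

Producer surplus = 2352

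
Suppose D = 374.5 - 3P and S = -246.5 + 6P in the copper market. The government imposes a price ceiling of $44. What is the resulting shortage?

Shortage = 225

Equilibrium price would be P* = 69, so the ceiling at 44 binds.
At P = 44: D = 374.5 − 3(44) = 242.5, S = -246.5 + 6(44) = 17.5.
Shortage = 242.5 − 17.5 = 225.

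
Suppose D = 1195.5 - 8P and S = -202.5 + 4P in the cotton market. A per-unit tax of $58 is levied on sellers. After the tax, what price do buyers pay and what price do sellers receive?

Buyers pay 815/6, sellers receive 467/6

Pre-tax equilibrium: P* = 116.5, Q* = 263.5.
Tax on sellers shifts supply to S = -202.5 + 4(P − 58) = -434.5 + 4P.
1195.5 - 8P = -434.5 + 4P gives buyer price Pb = 815/6; sellers receive Ps = 815/6 − 58 = 467/6.
New quantity: Q = 1195.5 − 8(815/6) = 653/6.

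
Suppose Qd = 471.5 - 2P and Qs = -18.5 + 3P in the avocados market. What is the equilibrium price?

P* = 98

Set Qd = Qs: 471.5 - 2P = -18.5 + 3P.
490 = 5P, so P* = 98.
Q* = 471.5 − 2(98) = 275.5.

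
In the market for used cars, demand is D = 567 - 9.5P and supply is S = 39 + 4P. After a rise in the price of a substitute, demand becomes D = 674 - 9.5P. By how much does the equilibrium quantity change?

Original equilibrium: P* = 352/9, Q* = 1759/9.
New equilibrium: 674 - 9.5P = 39 + 4P, so 635 = 13.5P and P' = 1270/27; Q' = 674 − 9.5(1270/27) = 6133/27.
Change in quantity: 6133/27 − 1759/9 = 856/27.

ΔQ = 856/27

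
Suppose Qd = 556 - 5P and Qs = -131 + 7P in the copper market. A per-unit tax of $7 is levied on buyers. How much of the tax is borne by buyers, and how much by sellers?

Pre-tax equilibrium: P* = 57.25, Q* = 269.75.
Tax on buyers shifts demand to Qd = 556 − 5(P + 7) = 521 - 5P.
521 - 5P = -131 + 7P gives seller price Ps = 163/3; buyers pay Pb = 163/3 + 7 = 184/3.
New quantity: Q = 556 − 5(184/3) = 748/3.
Buyer burden = 184/3 − 57.25 = 49/12; seller burden = 57.25 − 163/3 = 35/12.

Buyers bear 49/12, sellers bear 35/12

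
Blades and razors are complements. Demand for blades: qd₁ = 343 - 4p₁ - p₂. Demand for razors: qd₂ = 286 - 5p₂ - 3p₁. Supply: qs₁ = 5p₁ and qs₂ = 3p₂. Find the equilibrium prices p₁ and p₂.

Market 1: 343 - 4p₁ - p₂ = 5p₁ → 9p₁ + p₂ = 343.
Market 2: 8p₂ + 3p₁ = 286.
Eliminating p₂: 8×(1) − 1×(2) gives 69p₁ = 2458, so p₁ = 2458/69.
Back-substitute into (2): p₂ = (286 − 3×2458/69) / 8 = 515/23.

p₁ = 2458/69, p₂ = 515/23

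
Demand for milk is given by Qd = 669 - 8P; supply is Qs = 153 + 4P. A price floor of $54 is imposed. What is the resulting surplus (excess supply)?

Surplus = 132

Equilibrium price would be P* = 43, so the floor at 54 binds.
At P = 54: Qd = 237, Qs = 369.
Surplus = 369 − 237 = 132.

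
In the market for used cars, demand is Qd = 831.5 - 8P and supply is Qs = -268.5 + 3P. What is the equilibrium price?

Set Qd = Qs: 831.5 - 8P = -268.5 + 3P.
1100 = 11P, so P* = 100.
Q* = 831.5 − 8(100) = 31.5.

P* = 100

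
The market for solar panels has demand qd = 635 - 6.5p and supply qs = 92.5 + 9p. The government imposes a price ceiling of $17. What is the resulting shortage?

Equilibrium price would be p* = 35, so the ceiling at 17 binds.
At p = 17: qd = 635 − 6.5(17) = 524.5, qs = 92.5 + 9(17) = 245.5.
Shortage = 524.5 − 245.5 = 279.

Shortage = 279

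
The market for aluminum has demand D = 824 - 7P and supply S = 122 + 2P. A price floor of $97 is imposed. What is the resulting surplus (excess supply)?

Equilibrium price would be P* = 78, so the floor at 97 binds.
At P = 97: D = 145, S = 316.
Surplus = 316 − 145 = 171.

Surplus = 171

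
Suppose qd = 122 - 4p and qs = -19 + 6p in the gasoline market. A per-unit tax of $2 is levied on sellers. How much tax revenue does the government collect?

Tax revenue = 121.6

Pre-tax equilibrium: p* = 14.1, q* = 65.6.
Tax on sellers shifts supply to qs = -19 + 6(p − 2) = -31 + 6p.
122 - 4p = -31 + 6p gives buyer price pb = 15.3; sellers receive ps = 15.3 − 2 = 13.3.
New quantity: q = 122 − 4(15.3) = 60.8.
Revenue = 2 × 60.8 = 121.6.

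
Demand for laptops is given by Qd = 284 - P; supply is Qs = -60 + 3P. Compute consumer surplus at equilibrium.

Consumer surplus = 19602

Equilibrium: 284 - P = -60 + 3P gives P* = 86, Q* = 198.
Demand choke price (Qd = 0): P = 284.
CS = ½(284 − 86)(198) = 19602.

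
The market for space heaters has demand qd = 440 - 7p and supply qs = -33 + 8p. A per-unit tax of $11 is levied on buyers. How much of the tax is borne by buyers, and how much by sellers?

Buyers bear 88/15, sellers bear 77/15

Pre-tax equilibrium: p* = 473/15, q* = 3289/15.
Tax on buyers shifts demand to qd = 440 − 7(p + 11) = 363 - 7p.
363 - 7p = -33 + 8p gives seller price ps = 26.4; buyers pay pb = 26.4 + 11 = 37.4.
New quantity: q = 440 − 7(37.4) = 178.2.
Buyer burden = 37.4 − 473/15 = 88/15; seller burden = 473/15 − 26.4 = 77/15.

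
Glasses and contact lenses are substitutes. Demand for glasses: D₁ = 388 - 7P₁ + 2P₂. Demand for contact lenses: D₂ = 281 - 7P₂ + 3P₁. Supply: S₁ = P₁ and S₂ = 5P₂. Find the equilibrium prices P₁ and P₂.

P₁ = 2609/45, P₂ = 1706/45

Market 1: 388 - 7P₁ + 2P₂ = P₁ → 8P₁ - 2P₂ = 388.
Market 2: 12P₂ - 3P₁ = 281.
Eliminating P₂: 12×(1) + 2×(2) gives 90P₁ = 5218, so P₁ = 2609/45.
Back-substitute into (2): P₂ = (281 + 3×2609/45) / 12 = 1706/45.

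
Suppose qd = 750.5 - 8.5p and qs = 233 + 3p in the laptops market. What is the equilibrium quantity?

q* = 368

Set qd = qs: 750.5 - 8.5p = 233 + 3p.
517.5 = 11.5p, so p* = 45.
q* = 750.5 − 8.5(45) = 368.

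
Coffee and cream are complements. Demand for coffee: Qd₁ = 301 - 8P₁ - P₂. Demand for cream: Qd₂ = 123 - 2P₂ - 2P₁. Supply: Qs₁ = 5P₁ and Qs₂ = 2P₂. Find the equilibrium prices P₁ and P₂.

P₁ = 21.62, P₂ = 19.94

Market 1: 301 - 8P₁ - P₂ = 5P₁ → 13P₁ + P₂ = 301.
Market 2: 4P₂ + 2P₁ = 123.
Eliminating P₂: 4×(1) − 1×(2) gives 50P₁ = 1081, so P₁ = 21.62.
Back-substitute into (2): P₂ = (123 − 2×21.62) / 4 = 19.94.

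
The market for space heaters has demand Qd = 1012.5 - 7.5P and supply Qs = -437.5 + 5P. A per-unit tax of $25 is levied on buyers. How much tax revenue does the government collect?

Pre-tax equilibrium: P* = 116, Q* = 142.5.
Tax on buyers shifts demand to Qd = 1012.5 − 7.5(P + 25) = 825 - 7.5P.
825 - 7.5P = -437.5 + 5P gives seller price Ps = 101; buyers pay Pb = 101 + 25 = 126.
New quantity: Q = 1012.5 − 7.5(126) = 67.5.
Revenue = 25 × 67.5 = 1687.5.

Tax revenue = 1687.5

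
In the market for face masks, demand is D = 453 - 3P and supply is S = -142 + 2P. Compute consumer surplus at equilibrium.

Equilibrium: 453 - 3P = -142 + 2P gives P* = 119, Q* = 96.
Demand choke price (D = 0): P = 151.
CS = ½(151 − 119)(96) = 1536.

Consumer surplus = 1536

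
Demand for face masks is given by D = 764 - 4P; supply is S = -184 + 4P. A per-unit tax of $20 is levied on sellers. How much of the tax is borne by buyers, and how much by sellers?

Pre-tax equilibrium: P* = 118.5, Q* = 290.
Tax on sellers shifts supply to S = -184 + 4(P − 20) = -264 + 4P.
764 - 4P = -264 + 4P gives buyer price Pb = 128.5; sellers receive Ps = 128.5 − 20 = 108.5.
New quantity: Q = 764 − 4(128.5) = 250.
Buyer burden = 128.5 − 118.5 = 10; seller burden = 118.5 − 108.5 = 10.

Buyers bear $10, sellers bear $10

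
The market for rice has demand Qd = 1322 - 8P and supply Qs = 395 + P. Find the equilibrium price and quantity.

Set Qd = Qs: 1322 - 8P = 395 + P.
927 = 9P, so P* = 103.
Q* = 1322 − 8(103) = 498.

P* = 103, Q* = 498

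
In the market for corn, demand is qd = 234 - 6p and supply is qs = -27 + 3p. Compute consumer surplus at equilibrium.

Equilibrium: 234 - 6p = -27 + 3p gives p* = 29, q* = 60.
Demand choke price (qd = 0): p = 39.
CS = ½(39 − 29)(60) = 300.

Consumer surplus = 300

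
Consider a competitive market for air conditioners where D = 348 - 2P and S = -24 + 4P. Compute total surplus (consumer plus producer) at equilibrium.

Equilibrium: 348 - 2P = -24 + 4P gives P* = 62, Q* = 224.
Demand choke price: P = 174; supply starts at P = 6.
CS = ½(174 − 62)(224) = 12544; PS = ½(62 − 6)(224) = 6272.

Total surplus = 18816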